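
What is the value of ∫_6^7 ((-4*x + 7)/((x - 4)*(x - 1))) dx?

Factor the denominator: x**2 - 5*x + 4 = (x - 1)(x - 4).
Partial fractions: (-4*x + 7)/((x - 4)*(x - 1)) = -1/(x - 1) - 3/(x - 4).
An antiderivative is F(x) = -3*log(x - 4) - log(x - 1).
Then F(7) - F(6) = (-4*log(3) - log(2)) - (-log(40)) = log(20/81).

log(20/81)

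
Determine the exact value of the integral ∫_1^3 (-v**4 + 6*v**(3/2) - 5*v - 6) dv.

-414/5 + 108*sqrt(3)/5

By the power rule, an antiderivative is F(v) = 12*v**(5/2)/5 - v**5/5 - 5*v**2/2 - 6*v.
Then F(3) - F(1) = (-891/10 + 108*sqrt(3)/5) - (-63/10) = -414/5 + 108*sqrt(3)/5.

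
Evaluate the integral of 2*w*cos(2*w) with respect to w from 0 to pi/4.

-1/2 + pi/4

Integrate by parts once (u = w, dv = 2*cos(2*w) dw).
An antiderivative is F(w) = w*sin(2*w) + cos(2*w)/2.
Then F(pi/4) - F(0) = (pi/4) - (1/2) = -1/2 + pi/4.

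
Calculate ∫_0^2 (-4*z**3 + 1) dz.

By the power rule, an antiderivative is F(z) = -z**4 + z.
Then F(2) - F(0) = (-14) - (0) = -14.

-14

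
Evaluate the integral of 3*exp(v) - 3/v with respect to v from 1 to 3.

-3*exp(1) - 3*log(3) + 3*exp(3)

An antiderivative is F(v) = 3*exp(v) - 3*log(v).
Then F(3) - F(1) = (-3*log(3) + 3*exp(3)) - (3*exp(1)) = -3*exp(1) - 3*log(3) + 3*exp(3).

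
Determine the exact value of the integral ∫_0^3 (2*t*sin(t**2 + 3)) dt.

Let u = t**2 + 3, so du = 2*t dt. When t = 0, u = 3; when t = 3, u = 12.
The integral becomes ∫ sin(u) du from 3 to 12, with antiderivative -cos(u).
Back in t: F(t) = -cos(t**2 + 3).
Then F(3) - F(0) = (-cos(12)) - (-cos(3)) = cos(3) - cos(12).

cos(3) - cos(12)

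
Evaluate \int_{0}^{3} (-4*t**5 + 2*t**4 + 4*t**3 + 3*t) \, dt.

By the power rule, an antiderivative is F(t) = -2*t**6/3 + 2*t**5/5 + t**4 + 3*t**2/2.
Then F(3) - F(0) = (-2943/10) - (0) = -2943/10.

-2943/10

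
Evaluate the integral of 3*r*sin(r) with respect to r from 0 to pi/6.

Integrate by parts once (u = r, dv = 3*sin(r) dr).
An antiderivative is F(r) = -3*r*cos(r) + 3*sin(r).
Then F(pi/6) - F(0) = (-sqrt(3)*pi/4 + 3/2) - (0) = -sqrt(3)*pi/4 + 3/2.

-sqrt(3)*pi/4 + 3/2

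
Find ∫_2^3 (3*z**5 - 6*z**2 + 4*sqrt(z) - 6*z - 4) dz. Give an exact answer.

By the power rule, an antiderivative is F(z) = z**6/2 + 8*z**(3/2)/3 - 2*z**3 - 3*z**2 - 4*z.
Then F(3) - F(2) = (8*sqrt(3) + 543/2) - (-4 + 16*sqrt(2)/3) = -16*sqrt(2)/3 + 8*sqrt(3) + 551/2.

-16*sqrt(2)/3 + 8*sqrt(3) + 551/2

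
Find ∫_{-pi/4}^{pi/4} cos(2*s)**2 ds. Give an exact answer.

Use the identity cos^2(2*s) = (1 + cos(4*s))/2.
An antiderivative is F(s) = s/2 + sin(4*s)/8.
Then F(pi/4) - F(-pi/4) = (pi/8) - (-pi/8) = pi/4.

pi/4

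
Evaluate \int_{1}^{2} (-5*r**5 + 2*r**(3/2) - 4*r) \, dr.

-593/10 + 16*sqrt(2)/5

By the power rule, an antiderivative is F(r) = -5*r**6/6 + 4*r**(5/2)/5 - 2*r**2.
Then F(2) - F(1) = (-184/3 + 16*sqrt(2)/5) - (-61/30) = -593/10 + 16*sqrt(2)/5.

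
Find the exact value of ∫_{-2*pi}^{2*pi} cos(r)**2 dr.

Use the identity cos^2(r) = (1 + cos(2*r))/2.
An antiderivative is F(r) = r/2 + sin(2*r)/4.
Then F(2*pi) - F(-2*pi) = (pi) - (-pi) = 2*pi.

2*pi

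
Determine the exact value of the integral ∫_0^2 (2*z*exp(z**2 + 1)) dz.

Let u = z**2 + 1, so du = 2*z dz. When z = 0, u = 1; when z = 2, u = 5.
The integral becomes ∫ exp(u) du from 1 to 5, with antiderivative exp(u).
Back in z: F(z) = exp(z**2 + 1).
Then F(2) - F(0) = (exp(5)) - (exp(1)) = -exp(1) + exp(5).

-exp(1) + exp(5)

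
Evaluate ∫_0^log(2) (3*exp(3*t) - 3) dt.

7 - log(8)

An antiderivative is F(t) = exp(3*t) - 3*t.
Then F(log(2)) - F(0) = (8 - log(8)) - (1) = 7 - log(8).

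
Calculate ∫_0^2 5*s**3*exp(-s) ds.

Integrate by parts 3 times (u = s^3, dv = 5*exp(-s) ds).
An antiderivative is F(s) = (-5*s**3 - 15*s**2 - 30*s - 30)*exp(-s).
Then F(2) - F(0) = (-190*exp(-2)) - (-30) = 30 - 190*exp(-2).

30 - 190*exp(-2)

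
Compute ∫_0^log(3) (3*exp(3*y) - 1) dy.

An antiderivative is F(y) = exp(3*y) - y.
Then F(log(3)) - F(0) = (27 - log(3)) - (1) = 26 - log(3).

26 - log(3)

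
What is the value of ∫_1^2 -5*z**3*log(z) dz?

75/16 - 20*log(2)

Integrate by parts once (u = ln z, dv = -5*z**3 dz).
An antiderivative is F(z) = -5*z**4*(4*log(z) - 1)/16.
Then F(2) - F(1) = (5 - 20*log(2)) - (5/16) = 75/16 - 20*log(2).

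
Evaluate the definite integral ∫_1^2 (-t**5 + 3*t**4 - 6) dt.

By the power rule, an antiderivative is F(t) = -t**6/6 + 3*t**5/5 - 6*t.
Then F(2) - F(1) = (-52/15) - (-167/30) = 21/10.

21/10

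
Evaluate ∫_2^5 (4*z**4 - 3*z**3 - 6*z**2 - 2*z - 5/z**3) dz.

14097/8

By the power rule, an antiderivative is F(z) = 4*z**5/5 - 3*z**4/4 - 2*z**3 - z**2 + 5/(2*z**2).
Then F(5) - F(2) = (35127/20) - (-231/40) = 14097/8.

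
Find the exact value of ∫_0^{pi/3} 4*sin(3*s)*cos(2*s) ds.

6/5

Use the identity sin(3*s)cos(2*s) = [sin(5*s) + sin(s)]/2.
An antiderivative is F(s) = -2*cos(s) - 2*cos(5*s)/5.
Then F(pi/3) - F(0) = (-6/5) - (-12/5) = 6/5.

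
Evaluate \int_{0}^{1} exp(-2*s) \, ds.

-(1 - exp(2))*exp(-2)/2

An antiderivative is F(s) = -exp(-2*s)/2.
Then F(1) - F(0) = (-exp(-2)/2) - (-1/2) = -(1 - exp(2))*exp(-2)/2.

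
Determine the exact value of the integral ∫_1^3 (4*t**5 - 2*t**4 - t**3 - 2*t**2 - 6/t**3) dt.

5228/15

By the power rule, an antiderivative is F(t) = 2*t**6/3 - 2*t**5/5 - t**4/4 - 2*t**3/3 + 3/t**2.
Then F(3) - F(1) = (21053/60) - (47/20) = 5228/15.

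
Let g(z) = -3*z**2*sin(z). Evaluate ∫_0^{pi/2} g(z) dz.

Integrate by parts twice (u = z^2, dv = -3*sin(z) dz).
An antiderivative is F(z) = 3*z**2*cos(z) - 6*z*sin(z) - 6*cos(z).
Then F(pi/2) - F(0) = (-3*pi) - (-6) = 6 - 3*pi.

6 - 3*pi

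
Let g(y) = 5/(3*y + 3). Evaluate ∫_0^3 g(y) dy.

10*log(2)/3

An antiderivative is F(y) = 5*log(3*y + 3)/3.
Then F(3) - F(0) = (5*log(12)/3) - (5*log(3)/3) = 10*log(2)/3.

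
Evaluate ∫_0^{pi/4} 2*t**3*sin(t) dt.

sqrt(2)*(-384 - pi**3 + 12*pi**2 + 96*pi)/64

Integrate by parts 3 times (u = t^3, dv = 2*sin(t) dt).
An antiderivative is F(t) = -2*t**3*cos(t) + 6*t**2*sin(t) + 12*t*cos(t) - 12*sin(t).
Then F(pi/4) - F(0) = (sqrt(2)*(-384 - pi**3 + 12*pi**2 + 96*pi)/64) - (0) = sqrt(2)*(-384 - pi**3 + 12*pi**2 + 96*pi)/64.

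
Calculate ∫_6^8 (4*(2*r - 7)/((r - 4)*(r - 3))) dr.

Factor the denominator: r**2 - 7*r + 12 = (r - 3)(r - 4).
Partial fractions: 4*(2*r - 7)/((r - 4)*(r - 3)) = 4/(r - 3) + 4/(r - 4).
An antiderivative is F(r) = 4*log(r - 4) + 4*log(r - 3).
Then F(8) - F(6) = (8*log(2) + 4*log(5)) - (4*log(2) + 4*log(3)) = -4*log(3) + 4*log(2) + 4*log(5).

-4*log(3) + 4*log(2) + 4*log(5)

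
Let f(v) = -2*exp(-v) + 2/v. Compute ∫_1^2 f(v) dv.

-2*exp(-1) + 2*exp(-2) + 2*log(2)

An antiderivative is F(v) = 2*log(v) + 2*exp(-v).
Then F(2) - F(1) = (2*exp(-2) + 2*log(2)) - (2*exp(-1)) = -2*exp(-1) + 2*exp(-2) + 2*log(2).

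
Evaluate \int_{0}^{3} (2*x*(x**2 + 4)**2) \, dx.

711

Let u = x**2 + 4, so du = 2*x dx. When x = 0, u = 4; when x = 3, u = 13.
The integral becomes ∫ u**2 du from 4 to 13, with antiderivative u**3/3.
Back in x: F(x) = (x**2 + 4)**3/3.
Then F(3) - F(0) = (2197/3) - (64/3) = 711.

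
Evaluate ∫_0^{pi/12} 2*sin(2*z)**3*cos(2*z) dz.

Let u = sin(2*z), so du = 2*cos(2*z) dz. When z = 0, u = 0; when z = pi/12, u = 1/2.
The integral becomes ∫ u**3 du from 0 to 1/2, with antiderivative u**4/4.
Back in z: F(z) = sin(2*z)**4/4.
Then F(pi/12) - F(0) = (1/64) - (0) = 1/64.

1/64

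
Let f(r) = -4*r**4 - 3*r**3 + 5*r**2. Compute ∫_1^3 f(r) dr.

-3154/15

By the power rule, an antiderivative is F(r) = -4*r**5/5 - 3*r**4/4 + 5*r**3/3.
Then F(3) - F(1) = (-4203/20) - (7/60) = -3154/15.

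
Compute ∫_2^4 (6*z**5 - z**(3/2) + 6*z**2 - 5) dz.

8*sqrt(2)/5 + 20606/5

By the power rule, an antiderivative is F(z) = z**6 - 2*z**(5/2)/5 + 2*z**3 - 5*z.
Then F(4) - F(2) = (20956/5) - (70 - 8*sqrt(2)/5) = 8*sqrt(2)/5 + 20606/5.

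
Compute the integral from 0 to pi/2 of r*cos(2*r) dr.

-1/2

Integrate by parts once (u = r, dv = cos(2*r) dr).
An antiderivative is F(r) = r*sin(2*r)/2 + cos(2*r)/4.
Then F(pi/2) - F(0) = (-1/4) - (1/4) = -1/2.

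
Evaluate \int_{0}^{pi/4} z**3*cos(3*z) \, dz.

-sqrt(2)*pi**2/96 - sqrt(2)*pi/36 + sqrt(2)/27 + 2/27 + sqrt(2)*pi**3/384

Integrate by parts 3 times (u = z^3, dv = cos(3*z) dz).
An antiderivative is F(z) = z**3*sin(3*z)/3 + z**2*cos(3*z)/3 - 2*z*sin(3*z)/9 - 2*cos(3*z)/27.
Then F(pi/4) - F(0) = (sqrt(2)*(-36*pi**2 - 96*pi + 128 + 9*pi**3)/3456) - (-2/27) = -sqrt(2)*pi**2/96 - sqrt(2)*pi/36 + sqrt(2)/27 + 2/27 + sqrt(2)*pi**3/384.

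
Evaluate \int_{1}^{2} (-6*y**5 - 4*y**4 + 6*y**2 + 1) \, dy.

By the power rule, an antiderivative is F(y) = -y**6 - 4*y**5/5 + 2*y**3 + y.
Then F(2) - F(1) = (-358/5) - (6/5) = -364/5.

-364/5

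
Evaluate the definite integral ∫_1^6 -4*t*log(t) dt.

Integrate by parts once (u = ln t, dv = -4*t dt).
An antiderivative is F(t) = -t**2*(2*log(t) - 1).
Then F(6) - F(1) = (-72*log(3) - 72*log(2) + 36) - (1) = -72*log(3) - 72*log(2) + 35.

-72*log(3) - 72*log(2) + 35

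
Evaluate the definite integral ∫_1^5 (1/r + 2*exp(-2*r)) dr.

An antiderivative is F(r) = log(r) - exp(-2*r).
Then F(5) - F(1) = (-exp(-10) + log(5)) - (-exp(-2)) = -exp(-10) + exp(-2) + log(5).

-exp(-10) + exp(-2) + log(5)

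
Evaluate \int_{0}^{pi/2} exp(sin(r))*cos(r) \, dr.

Let u = sin(r), so du = cos(r) dr. When r = 0, u = 0; when r = pi/2, u = 1.
The integral becomes ∫ exp(u) du from 0 to 1, with antiderivative exp(u).
Back in r: F(r) = exp(sin(r)).
Then F(pi/2) - F(0) = (E) - (1) = -1 + E.

-1 + E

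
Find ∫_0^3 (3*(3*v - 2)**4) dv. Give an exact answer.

Let u = 3*v - 2, so du = 3 dv. When v = 0, u = -2; when v = 3, u = 7.
The integral becomes ∫ u**4 du from -2 to 7, with antiderivative u**5/5.
Back in v: F(v) = (3*v - 2)**5/5.
Then F(3) - F(0) = (16807/5) - (-32/5) = 16839/5.

16839/5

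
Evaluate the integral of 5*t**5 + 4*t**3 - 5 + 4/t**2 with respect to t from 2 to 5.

135627/10

By the power rule, an antiderivative is F(t) = 5*t**6/6 + t**4 - 5*t - 4/t.
Then F(5) - F(2) = (408601/30) - (172/3) = 135627/10.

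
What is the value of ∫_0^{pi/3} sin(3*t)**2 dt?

pi/6

Use the identity sin^2(3*t) = (1 - cos(6*t))/2.
An antiderivative is F(t) = t/2 - sin(6*t)/12.
Then F(pi/3) - F(0) = (pi/6) - (0) = pi/6.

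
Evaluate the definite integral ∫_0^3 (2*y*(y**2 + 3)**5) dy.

Let u = y**2 + 3, so du = 2*y dy. When y = 0, u = 3; when y = 3, u = 12.
The integral becomes ∫ u**5 du from 3 to 12, with antiderivative u**6/6.
Back in y: F(y) = (y**2 + 3)**6/6.
Then F(3) - F(0) = (497664) - (243/2) = 995085/2.

995085/2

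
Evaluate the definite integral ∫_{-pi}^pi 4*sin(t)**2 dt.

4*pi

Use the identity sin^2(t) = (1 - cos(2*t))/2.
An antiderivative is F(t) = 2*t - sin(2*t).
Then F(pi) - F(-pi) = (2*pi) - (-2*pi) = 4*pi.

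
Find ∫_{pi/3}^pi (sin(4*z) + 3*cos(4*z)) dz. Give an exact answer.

An antiderivative is F(z) = 3*sin(4*z)/4 - cos(4*z)/4.
Then F(pi) - F(pi/3) = (-1/4) - (1/8 - 3*sqrt(3)/8) = -3/8 + 3*sqrt(3)/8.

-3/8 + 3*sqrt(3)/8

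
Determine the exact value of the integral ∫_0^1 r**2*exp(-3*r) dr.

Integrate by parts twice (u = r^2, dv = exp(-3*r) dr).
An antiderivative is F(r) = (-9*r**2 - 6*r - 2)*exp(-3*r)/27.
Then F(1) - F(0) = (-17*exp(-3)/27) - (-2/27) = 2/27 - 17*exp(-3)/27.

2/27 - 17*exp(-3)/27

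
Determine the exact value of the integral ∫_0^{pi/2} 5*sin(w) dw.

5

An antiderivative is F(w) = -5*cos(w).
Then F(pi/2) - F(0) = (0) - (-5) = 5.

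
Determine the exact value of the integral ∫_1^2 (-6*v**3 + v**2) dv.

By the power rule, an antiderivative is F(v) = -3*v**4/2 + v**3/3.
Then F(2) - F(1) = (-64/3) - (-7/6) = -121/6.

-121/6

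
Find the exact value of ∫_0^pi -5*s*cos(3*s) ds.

10/9

Integrate by parts once (u = s, dv = -5*cos(3*s) ds).
An antiderivative is F(s) = -5*s*sin(3*s)/3 - 5*cos(3*s)/9.
Then F(pi) - F(0) = (5/9) - (-5/9) = 10/9.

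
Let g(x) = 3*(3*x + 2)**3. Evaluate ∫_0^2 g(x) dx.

Let u = 3*x + 2, so du = 3 dx. When x = 0, u = 2; when x = 2, u = 8.
The integral becomes ∫ u**3 du from 2 to 8, with antiderivative u**4/4.
Back in x: F(x) = (3*x + 2)**4/4.
Then F(2) - F(0) = (1024) - (4) = 1020.

1020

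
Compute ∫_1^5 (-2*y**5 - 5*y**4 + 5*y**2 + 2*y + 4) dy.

By the power rule, an antiderivative is F(y) = -y**6/3 - y**5 + 5*y**3/3 + y**2 + 4*y.
Then F(5) - F(1) = (-8080) - (16/3) = -24256/3.

-24256/3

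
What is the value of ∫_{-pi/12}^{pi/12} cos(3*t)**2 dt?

1/6 + pi/12

Use the identity cos^2(3*t) = (1 + cos(6*t))/2.
An antiderivative is F(t) = t/2 + sin(6*t)/12.
Then F(pi/12) - F(-pi/12) = (1/12 + pi/24) - (-pi/24 - 1/12) = 1/6 + pi/12.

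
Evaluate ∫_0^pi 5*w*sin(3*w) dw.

5*pi/3

Integrate by parts once (u = w, dv = 5*sin(3*w) dw).
An antiderivative is F(w) = -5*w*cos(3*w)/3 + 5*sin(3*w)/9.
Then F(pi) - F(0) = (5*pi/3) - (0) = 5*pi/3.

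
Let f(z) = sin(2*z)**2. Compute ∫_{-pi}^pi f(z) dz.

pi

Use the identity sin^2(2*z) = (1 - cos(4*z))/2.
An antiderivative is F(z) = z/2 - sin(4*z)/8.
Then F(pi) - F(-pi) = (pi/2) - (-pi/2) = pi.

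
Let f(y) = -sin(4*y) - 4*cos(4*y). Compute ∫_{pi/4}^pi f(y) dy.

1/2

An antiderivative is F(y) = -sin(4*y) + cos(4*y)/4.
Then F(pi) - F(pi/4) = (1/4) - (-1/4) = 1/2.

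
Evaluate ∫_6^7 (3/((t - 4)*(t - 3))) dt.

-9*log(2) + 6*log(3)

Factor the denominator: t**2 - 7*t + 12 = (t - 3)(t - 4).
Partial fractions: 3/((t - 4)*(t - 3)) = -3/(t - 3) + 3/(t - 4).
An antiderivative is F(t) = 3*log(t - 4) - 3*log(t - 3).
Then F(7) - F(6) = (log(27/64)) - (log(8/27)) = -9*log(2) + 6*log(3).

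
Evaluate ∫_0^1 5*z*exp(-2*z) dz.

Integrate by parts once (u = z, dv = 5*exp(-2*z) dz).
An antiderivative is F(z) = (-10*z - 5)*exp(-2*z)/4.
Then F(1) - F(0) = (-15*exp(-2)/4) - (-5/4) = 5/4 - 15*exp(-2)/4.

5/4 - 15*exp(-2)/4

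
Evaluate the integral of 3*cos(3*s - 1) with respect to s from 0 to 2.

Let u = 3*s - 1, so du = 3 ds. When s = 0, u = -1; when s = 2, u = 5.
The integral becomes ∫ cos(u) du from -1 to 5, with antiderivative sin(u).
Back in s: F(s) = sin(3*s - 1).
Then F(2) - F(0) = (sin(5)) - (-sin(1)) = sin(5) + sin(1).

sin(5) + sin(1)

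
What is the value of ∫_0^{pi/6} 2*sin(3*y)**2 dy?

Use the identity sin^2(3*y) = (1 - cos(6*y))/2.
An antiderivative is F(y) = y - sin(6*y)/6.
Then F(pi/6) - F(0) = (pi/6) - (0) = pi/6.

pi/6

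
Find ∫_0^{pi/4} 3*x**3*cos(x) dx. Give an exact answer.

-9*sqrt(2) - 9*sqrt(2)*pi/4 + 3*sqrt(2)*pi**3/128 + 9*sqrt(2)*pi**2/32 + 18

Integrate by parts 3 times (u = x^3, dv = 3*cos(x) dx).
An antiderivative is F(x) = 3*x**3*sin(x) + 9*x**2*cos(x) - 18*x*sin(x) - 18*cos(x).
Then F(pi/4) - F(0) = (3*sqrt(2)*(-384 - 96*pi + pi**3 + 12*pi**2)/128) - (-18) = -9*sqrt(2) - 9*sqrt(2)*pi/4 + 3*sqrt(2)*pi**3/128 + 9*sqrt(2)*pi**2/32 + 18.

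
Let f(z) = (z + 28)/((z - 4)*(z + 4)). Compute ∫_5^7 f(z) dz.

Factor the denominator: z**2 - 16 = (z + 4)(z - 4).
Partial fractions: (z + 28)/((z - 4)*(z + 4)) = -3/(z + 4) + 4/(z - 4).
An antiderivative is F(z) = 4*log(z - 4) - 3*log(z + 4).
Then F(7) - F(5) = (-3*log(11) + 4*log(3)) - (-6*log(3)) = -3*log(11) + 10*log(3).

-3*log(11) + 10*log(3)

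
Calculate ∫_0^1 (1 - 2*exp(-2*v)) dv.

An antiderivative is F(v) = v + exp(-2*v).
Then F(1) - F(0) = (exp(-2) + 1) - (1) = exp(-2).

exp(-2)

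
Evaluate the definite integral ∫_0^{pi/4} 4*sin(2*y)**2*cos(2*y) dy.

2/3

Let u = sin(2*y), so du = 2*cos(2*y) dy. When y = 0, u = 0; when y = pi/4, u = 1.
The integral becomes 2·∫ u**2 du from 0 to 1, with antiderivative 2*u**3/3.
Back in y: F(y) = 2*sin(2*y)**3/3.
Then F(pi/4) - F(0) = (2/3) - (0) = 2/3.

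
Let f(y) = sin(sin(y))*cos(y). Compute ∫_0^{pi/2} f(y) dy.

1 - cos(1)

Let u = sin(y), so du = cos(y) dy. When y = 0, u = 0; when y = pi/2, u = 1.
The integral becomes ∫ sin(u) du from 0 to 1, with antiderivative -cos(u).
Back in y: F(y) = -cos(sin(y)).
Then F(pi/2) - F(0) = (-cos(1)) - (-1) = 1 - cos(1).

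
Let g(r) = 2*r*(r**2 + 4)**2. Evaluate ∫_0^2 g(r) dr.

448/3

Let u = r**2 + 4, so du = 2*r dr. When r = 0, u = 4; when r = 2, u = 8.
The integral becomes ∫ u**2 du from 4 to 8, with antiderivative u**3/3.
Back in r: F(r) = (r**2 + 4)**3/3.
Then F(2) - F(0) = (512/3) - (64/3) = 448/3.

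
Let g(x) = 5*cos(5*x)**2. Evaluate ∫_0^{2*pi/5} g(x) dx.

Use the identity cos^2(5*x) = (1 + cos(10*x))/2.
An antiderivative is F(x) = 5*x/2 + sin(10*x)/4.
Then F(2*pi/5) - F(0) = (pi) - (0) = pi.

pi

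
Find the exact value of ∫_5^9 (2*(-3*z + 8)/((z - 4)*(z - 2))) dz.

-4*log(5) - 2*log(7) + 2*log(3)

Factor the denominator: z**2 - 6*z + 8 = (z - 2)(z - 4).
Partial fractions: 2*(-3*z + 8)/((z - 4)*(z - 2)) = -2/(z - 2) - 4/(z - 4).
An antiderivative is F(z) = -4*log(z - 4) - 2*log(z - 2).
Then F(9) - F(5) = (-4*log(5) - 2*log(7)) - (-log(9)) = -4*log(5) - 2*log(7) + 2*log(3).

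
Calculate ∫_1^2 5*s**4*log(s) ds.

-31/5 + 32*log(2)

Integrate by parts once (u = ln s, dv = 5*s**4 ds).
An antiderivative is F(s) = s**5*(5*log(s) - 1)/5.
Then F(2) - F(1) = (-32/5 + 32*log(2)) - (-1/5) = -31/5 + 32*log(2).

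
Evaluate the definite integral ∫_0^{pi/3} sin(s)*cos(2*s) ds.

Use the identity sin(s)cos(2*s) = [sin(3*s) + sin(-s)]/2.
An antiderivative is F(s) = cos(s)/2 - cos(3*s)/6.
Then F(pi/3) - F(0) = (5/12) - (1/3) = 1/12.

1/12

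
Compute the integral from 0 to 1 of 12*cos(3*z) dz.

Let u = 3*z, so du = 3 dz. When z = 0, u = 0; when z = 1, u = 3.
The integral becomes 4·∫ cos(u) du from 0 to 3, with antiderivative 4*sin(u).
Back in z: F(z) = 4*sin(3*z).
Then F(1) - F(0) = (4*sin(3)) - (0) = 4*sin(3).

4*sin(3)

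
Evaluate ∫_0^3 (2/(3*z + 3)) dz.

4*log(2)/3

An antiderivative is F(z) = 2*log(3*z + 3)/3.
Then F(3) - F(0) = (2*log(12)/3) - (2*log(3)/3) = 4*log(2)/3.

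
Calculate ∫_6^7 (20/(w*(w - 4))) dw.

Factor the denominator: w**2 - 4*w = w(w - 4).
Partial fractions: 20/(w*(w - 4)) = -5/w + 5/(w - 4).
An antiderivative is F(w) = -5*log(w) + 5*log(w - 4).
Then F(7) - F(6) = (-5*log(7) + 5*log(3)) - (-5*log(3)) = -5*log(7) + 10*log(3).

-5*log(7) + 10*log(3)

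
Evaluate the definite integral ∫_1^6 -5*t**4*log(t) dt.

Integrate by parts once (u = ln t, dv = -5*t**4 dt).
An antiderivative is F(t) = -t**5*(5*log(t) - 1)/5.
Then F(6) - F(1) = (-7776*log(3) - 7776*log(2) + 7776/5) - (1/5) = -7776*log(3) - 7776*log(2) + 1555.

-7776*log(3) - 7776*log(2) + 1555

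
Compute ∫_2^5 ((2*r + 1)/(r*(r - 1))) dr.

-log(5) + 7*log(2)

Factor the denominator: r**2 - r = r(r - 1).
Partial fractions: (2*r + 1)/(r*(r - 1)) = -1/r + 3/(r - 1).
An antiderivative is F(r) = -log(r) + 3*log(r - 1).
Then F(5) - F(2) = (log(64/5)) - (-log(2)) = -log(5) + 7*log(2).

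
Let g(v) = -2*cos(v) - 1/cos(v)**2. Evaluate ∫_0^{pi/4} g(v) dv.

An antiderivative is F(v) = -2*sin(v) - tan(v).
Then F(pi/4) - F(0) = (-sqrt(2) - 1) - (0) = -sqrt(2) - 1.

-sqrt(2) - 1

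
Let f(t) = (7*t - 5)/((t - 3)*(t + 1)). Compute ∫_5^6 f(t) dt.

-7*log(2) + log(3) + 3*log(7)

Factor the denominator: t**2 - 2*t - 3 = (t + 1)(t - 3).
Partial fractions: (7*t - 5)/((t - 3)*(t + 1)) = 3/(t + 1) + 4/(t - 3).
An antiderivative is F(t) = 4*log(t - 3) + 3*log(t + 1).
Then F(6) - F(5) = (4*log(3) + 3*log(7)) - (3*log(3) + 7*log(2)) = -7*log(2) + log(3) + 3*log(7).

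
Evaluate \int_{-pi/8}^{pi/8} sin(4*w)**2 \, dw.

Use the identity sin^2(4*w) = (1 - cos(8*w))/2.
An antiderivative is F(w) = w/2 - sin(8*w)/16.
Then F(pi/8) - F(-pi/8) = (pi/16) - (-pi/16) = pi/8.

pi/8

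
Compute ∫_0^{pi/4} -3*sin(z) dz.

-3 + 3*sqrt(2)/2

An antiderivative is F(z) = 3*cos(z).
Then F(pi/4) - F(0) = (3*sqrt(2)/2) - (3) = -3 + 3*sqrt(2)/2.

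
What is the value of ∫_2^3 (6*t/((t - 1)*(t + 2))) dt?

-6*log(2) + 4*log(5)

Factor the denominator: t**2 + t - 2 = (t + 2)(t - 1).
Partial fractions: 6*t/((t - 1)*(t + 2)) = 4/(t + 2) + 2/(t - 1).
An antiderivative is F(t) = 2*log(t - 1) + 4*log(t + 2).
Then F(3) - F(2) = (2*log(2) + 4*log(5)) - (8*log(2)) = -6*log(2) + 4*log(5).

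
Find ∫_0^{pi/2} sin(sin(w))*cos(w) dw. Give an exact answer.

Let u = sin(w), so du = cos(w) dw. When w = 0, u = 0; when w = pi/2, u = 1.
The integral becomes ∫ sin(u) du from 0 to 1, with antiderivative -cos(u).
Back in w: F(w) = -cos(sin(w)).
Then F(pi/2) - F(0) = (-cos(1)) - (-1) = 1 - cos(1).

1 - cos(1)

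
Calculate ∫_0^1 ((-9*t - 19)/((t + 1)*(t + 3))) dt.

Factor the denominator: t**2 + 4*t + 3 = (t + 3)(t + 1).
Partial fractions: (-9*t - 19)/((t + 1)*(t + 3)) = -4/(t + 3) - 5/(t + 1).
An antiderivative is F(t) = -5*log(t + 1) - 4*log(t + 3).
Then F(1) - F(0) = (-13*log(2)) - (-log(81)) = -13*log(2) + 4*log(3).

-13*log(2) + 4*log(3)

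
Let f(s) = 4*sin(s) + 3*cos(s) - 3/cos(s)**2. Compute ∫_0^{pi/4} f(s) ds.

1 - sqrt(2)/2

An antiderivative is F(s) = 3*sin(s) - 4*cos(s) - 3*tan(s).
Then F(pi/4) - F(0) = (-3 - sqrt(2)/2) - (-4) = 1 - sqrt(2)/2.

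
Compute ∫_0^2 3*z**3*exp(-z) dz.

Integrate by parts 3 times (u = z^3, dv = 3*exp(-z) dz).
An antiderivative is F(z) = (-3*z**3 - 9*z**2 - 18*z - 18)*exp(-z).
Then F(2) - F(0) = (-114*exp(-2)) - (-18) = 18 - 114*exp(-2).

18 - 114*exp(-2)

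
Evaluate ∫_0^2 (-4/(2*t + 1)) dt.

An antiderivative is F(t) = -2*log(2*t + 1).
Then F(2) - F(0) = (-log(25)) - (0) = -log(25).

-log(25)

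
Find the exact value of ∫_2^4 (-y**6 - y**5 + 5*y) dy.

By the power rule, an antiderivative is F(y) = -y**7/7 - y**6/6 + 5*y**2/2.
Then F(4) - F(2) = (-62648/21) - (-398/21) = -20750/7.

-20750/7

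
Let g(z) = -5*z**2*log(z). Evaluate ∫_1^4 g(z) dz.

35 - 640*log(2)/3

Integrate by parts once (u = ln z, dv = -5*z**2 dz).
An antiderivative is F(z) = -5*z**3*(3*log(z) - 1)/9.
Then F(4) - F(1) = (320/9 - 640*log(2)/3) - (5/9) = 35 - 640*log(2)/3.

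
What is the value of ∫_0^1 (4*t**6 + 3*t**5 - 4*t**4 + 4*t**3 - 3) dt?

-121/70

By the power rule, an antiderivative is F(t) = 4*t**7/7 + t**6/2 - 4*t**5/5 + t**4 - 3*t.
Then F(1) - F(0) = (-121/70) - (0) = -121/70.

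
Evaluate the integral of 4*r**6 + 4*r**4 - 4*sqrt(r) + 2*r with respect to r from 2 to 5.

-40*sqrt(5)/3 + 16*sqrt(2)/3 + 1647279/35

By the power rule, an antiderivative is F(r) = 4*r**7/7 + 4*r**5/5 - 8*r**(3/2)/3 + r**2.
Then F(5) - F(2) = (330175/7 - 40*sqrt(5)/3) - (3596/35 - 16*sqrt(2)/3) = -40*sqrt(5)/3 + 16*sqrt(2)/3 + 1647279/35.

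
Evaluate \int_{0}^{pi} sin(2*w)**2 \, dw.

pi/2

Use the identity sin^2(2*w) = (1 - cos(4*w))/2.
An antiderivative is F(w) = w/2 - sin(4*w)/8.
Then F(pi) - F(0) = (pi/2) - (0) = pi/2.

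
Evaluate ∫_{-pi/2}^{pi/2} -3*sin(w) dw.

An antiderivative is F(w) = 3*cos(w).
Then F(pi/2) - F(-pi/2) = (0) - (0) = 0.

0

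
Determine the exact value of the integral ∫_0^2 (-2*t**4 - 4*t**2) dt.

By the power rule, an antiderivative is F(t) = -2*t**5/5 - 4*t**3/3.
Then F(2) - F(0) = (-352/15) - (0) = -352/15.

-352/15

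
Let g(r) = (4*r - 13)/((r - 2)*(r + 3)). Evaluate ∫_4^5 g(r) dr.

-5*log(7) - log(3) + 16*log(2)

Factor the denominator: r**2 + r - 6 = (r + 3)(r - 2).
Partial fractions: (4*r - 13)/((r - 2)*(r + 3)) = 5/(r + 3) - 1/(r - 2).
An antiderivative is F(r) = -log(r - 2) + 5*log(r + 3).
Then F(5) - F(4) = (-log(3) + 15*log(2)) - (-log(2) + 5*log(7)) = -5*log(7) - log(3) + 16*log(2).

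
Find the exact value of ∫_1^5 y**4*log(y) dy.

-3124/25 + 625*log(5)

Integrate by parts once (u = ln y, dv = y**4 dy).
An antiderivative is F(y) = y**5*(5*log(y) - 1)/25.
Then F(5) - F(1) = (-125 + 625*log(5)) - (-1/25) = -3124/25 + 625*log(5).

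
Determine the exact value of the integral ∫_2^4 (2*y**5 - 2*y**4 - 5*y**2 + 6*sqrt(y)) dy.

13288/15 - 8*sqrt(2)

By the power rule, an antiderivative is F(y) = y**6/3 - 2*y**5/5 + 4*y**(3/2) - 5*y**3/3.
Then F(4) - F(2) = (13216/15) - (-24/5 + 8*sqrt(2)) = 13288/15 - 8*sqrt(2).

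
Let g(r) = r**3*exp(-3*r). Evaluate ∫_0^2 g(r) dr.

2/27 - 122*exp(-6)/27

Integrate by parts 3 times (u = r^3, dv = exp(-3*r) dr).
An antiderivative is F(r) = (-9*r**3 - 9*r**2 - 6*r - 2)*exp(-3*r)/27.
Then F(2) - F(0) = (-122*exp(-6)/27) - (-2/27) = 2/27 - 122*exp(-6)/27.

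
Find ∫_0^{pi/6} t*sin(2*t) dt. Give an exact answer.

Integrate by parts once (u = t, dv = sin(2*t) dt).
An antiderivative is F(t) = -t*cos(2*t)/2 + sin(2*t)/4.
Then F(pi/6) - F(0) = (-pi/24 + sqrt(3)/8) - (0) = -pi/24 + sqrt(3)/8.

-pi/24 + sqrt(3)/8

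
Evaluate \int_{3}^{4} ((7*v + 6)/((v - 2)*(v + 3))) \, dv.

-3*log(3) + log(2) + 3*log(7)

Factor the denominator: v**2 + v - 6 = (v + 3)(v - 2).
Partial fractions: (7*v + 6)/((v - 2)*(v + 3)) = 3/(v + 3) + 4/(v - 2).
An antiderivative is F(v) = 4*log(v - 2) + 3*log(v + 3).
Then F(4) - F(3) = (4*log(2) + 3*log(7)) - (3*log(2) + 3*log(3)) = -3*log(3) + log(2) + 3*log(7).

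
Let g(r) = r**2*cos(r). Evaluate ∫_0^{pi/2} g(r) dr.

-2 + pi**2/4

Integrate by parts twice (u = r^2, dv = cos(r) dr).
An antiderivative is F(r) = r**2*sin(r) + 2*r*cos(r) - 2*sin(r).
Then F(pi/2) - F(0) = (-2 + pi**2/4) - (0) = -2 + pi**2/4.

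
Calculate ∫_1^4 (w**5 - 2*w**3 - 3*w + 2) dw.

1077/2

By the power rule, an antiderivative is F(w) = w**6/6 - w**4/2 - 3*w**2/2 + 2*w.
Then F(4) - F(1) = (1616/3) - (1/6) = 1077/2.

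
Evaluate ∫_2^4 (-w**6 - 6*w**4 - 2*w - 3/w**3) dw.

-3947963/1120

By the power rule, an antiderivative is F(w) = -w**7/7 - 6*w**5/5 - w**2 + 3/(2*w**2).
Then F(4) - F(2) = (-4015511/1120) - (-16887/280) = -3947963/1120.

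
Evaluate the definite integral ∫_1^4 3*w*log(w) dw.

Integrate by parts once (u = ln w, dv = 3*w dw).
An antiderivative is F(w) = 3*w**2*(2*log(w) - 1)/4.
Then F(4) - F(1) = (-12 + 48*log(2)) - (-3/4) = -45/4 + 48*log(2).

-45/4 + 48*log(2)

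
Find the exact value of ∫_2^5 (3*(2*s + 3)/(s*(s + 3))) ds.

Factor the denominator: s**2 + 3*s = (s + 3)s.
Partial fractions: 3*(2*s + 3)/(s*(s + 3)) = 3/(s + 3) + 3/s.
An antiderivative is F(s) = 3*log(s) + 3*log(s + 3).
Then F(5) - F(2) = (3*log(5) + 9*log(2)) - (3*log(2) + 3*log(5)) = log(64).

log(64)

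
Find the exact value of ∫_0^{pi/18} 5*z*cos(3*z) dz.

-5/9 + 5*pi/108 + 5*sqrt(3)/18

Integrate by parts once (u = z, dv = 5*cos(3*z) dz).
An antiderivative is F(z) = 5*z*sin(3*z)/3 + 5*cos(3*z)/9.
Then F(pi/18) - F(0) = (5*pi/108 + 5*sqrt(3)/18) - (5/9) = -5/9 + 5*pi/108 + 5*sqrt(3)/18.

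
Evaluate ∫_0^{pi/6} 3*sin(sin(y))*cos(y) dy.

3 - 3*cos(1/2)

Let u = sin(y), so du = cos(y) dy. When y = 0, u = 0; when y = pi/6, u = 1/2.
The integral becomes 3·∫ sin(u) du from 0 to 1/2, with antiderivative -3*cos(u).
Back in y: F(y) = -3*cos(sin(y)).
Then F(pi/6) - F(0) = (-3*cos(1/2)) - (-3) = 3 - 3*cos(1/2).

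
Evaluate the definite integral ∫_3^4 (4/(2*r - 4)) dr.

An antiderivative is F(r) = 2*log(2*r - 4).
Then F(4) - F(3) = (log(16)) - (log(4)) = log(4).

log(4)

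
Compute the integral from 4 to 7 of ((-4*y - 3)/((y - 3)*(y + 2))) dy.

Factor the denominator: y**2 - y - 6 = (y + 2)(y - 3).
Partial fractions: (-4*y - 3)/((y - 3)*(y + 2)) = -1/(y + 2) - 3/(y - 3).
An antiderivative is F(y) = -3*log(y - 3) - log(y + 2).
Then F(7) - F(4) = (-6*log(2) - 2*log(3)) - (-log(6)) = -log(96).

-log(96)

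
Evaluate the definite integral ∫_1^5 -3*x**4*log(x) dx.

Integrate by parts once (u = ln x, dv = -3*x**4 dx).
An antiderivative is F(x) = -3*x**5*(5*log(x) - 1)/25.
Then F(5) - F(1) = (375 - 1875*log(5)) - (3/25) = 9372/25 - 1875*log(5).

9372/25 - 1875*log(5)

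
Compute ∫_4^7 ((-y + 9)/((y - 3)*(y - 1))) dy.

log(4)

Factor the denominator: y**2 - 4*y + 3 = (y - 1)(y - 3).
Partial fractions: (-y + 9)/((y - 3)*(y - 1)) = -4/(y - 1) + 3/(y - 3).
An antiderivative is F(y) = 3*log(y - 3) - 4*log(y - 1).
Then F(7) - F(4) = (log(4/81)) - (-log(81)) = log(4).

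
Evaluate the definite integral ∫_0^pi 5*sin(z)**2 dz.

5*pi/2

Use the identity sin^2(z) = (1 - cos(2*z))/2.
An antiderivative is F(z) = 5*z/2 - 5*sin(2*z)/4.
Then F(pi) - F(0) = (5*pi/2) - (0) = 5*pi/2.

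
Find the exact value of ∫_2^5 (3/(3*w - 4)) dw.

An antiderivative is F(w) = log(3*w - 4).
Then F(5) - F(2) = (log(11)) - (log(2)) = log(11/2).

log(11/2)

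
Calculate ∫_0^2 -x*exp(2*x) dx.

-3*exp(4)/4 - 1/4

Integrate by parts once (u = x, dv = -exp(2*x) dx).
An antiderivative is F(x) = (-2*x + 1)*exp(2*x)/4.
Then F(2) - F(0) = (-3*exp(4)/4) - (1/4) = -3*exp(4)/4 - 1/4.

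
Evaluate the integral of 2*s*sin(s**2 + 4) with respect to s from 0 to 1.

cos(4) - cos(5)

Let u = s**2 + 4, so du = 2*s ds. When s = 0, u = 4; when s = 1, u = 5.
The integral becomes ∫ sin(u) du from 4 to 5, with antiderivative -cos(u).
Back in s: F(s) = -cos(s**2 + 4).
Then F(1) - F(0) = (-cos(5)) - (-cos(4)) = cos(4) - cos(5).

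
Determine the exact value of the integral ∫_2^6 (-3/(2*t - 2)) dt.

An antiderivative is F(t) = -3*log(2*t - 2)/2.
Then F(6) - F(2) = (-3*log(10)/2) - (-3*log(2)/2) = -3*log(5)/2.

-3*log(5)/2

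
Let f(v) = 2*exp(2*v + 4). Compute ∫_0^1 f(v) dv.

Let u = 2*v + 4, so du = 2 dv. When v = 0, u = 4; when v = 1, u = 6.
The integral becomes ∫ exp(u) du from 4 to 6, with antiderivative exp(u).
Back in v: F(v) = exp(2*v + 4).
Then F(1) - F(0) = (exp(6)) - (exp(4)) = -exp(4) + exp(6).

-exp(4) + exp(6)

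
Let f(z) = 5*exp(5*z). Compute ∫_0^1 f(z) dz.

-1 + exp(5)

Let u = 5*z, so du = 5 dz. When z = 0, u = 0; when z = 1, u = 5.
The integral becomes ∫ exp(u) du from 0 to 5, with antiderivative exp(u).
Back in z: F(z) = exp(5*z).
Then F(1) - F(0) = (exp(5)) - (1) = -1 + exp(5).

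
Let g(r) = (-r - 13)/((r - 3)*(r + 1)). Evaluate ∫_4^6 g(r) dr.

Factor the denominator: r**2 - 2*r - 3 = (r + 1)(r - 3).
Partial fractions: (-r - 13)/((r - 3)*(r + 1)) = 3/(r + 1) - 4/(r - 3).
An antiderivative is F(r) = -4*log(r - 3) + 3*log(r + 1).
Then F(6) - F(4) = (-4*log(3) + 3*log(7)) - (3*log(5)) = -3*log(5) - 4*log(3) + 3*log(7).

-3*log(5) - 4*log(3) + 3*log(7)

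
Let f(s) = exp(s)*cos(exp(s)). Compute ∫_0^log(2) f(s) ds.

Let u = exp(s), so du = exp(s) ds. When s = 0, u = 1; when s = log(2), u = 2.
The integral becomes ∫ cos(u) du from 1 to 2, with antiderivative sin(u).
Back in s: F(s) = sin(exp(s)).
Then F(log(2)) - F(0) = (sin(2)) - (sin(1)) = -sin(1) + sin(2).

-sin(1) + sin(2)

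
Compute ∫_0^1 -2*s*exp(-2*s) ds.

Integrate by parts once (u = s, dv = -2*exp(-2*s) ds).
An antiderivative is F(s) = (2*s + 1)*exp(-2*s)/2.
Then F(1) - F(0) = (3*exp(-2)/2) - (1/2) = (3 - exp(2))*exp(-2)/2.

(3 - exp(2))*exp(-2)/2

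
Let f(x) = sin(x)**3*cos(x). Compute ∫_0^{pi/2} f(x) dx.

1/4

Let u = sin(x), so du = cos(x) dx. When x = 0, u = 0; when x = pi/2, u = 1.
The integral becomes ∫ u**3 du from 0 to 1, with antiderivative u**4/4.
Back in x: F(x) = sin(x)**4/4.
Then F(pi/2) - F(0) = (1/4) - (0) = 1/4.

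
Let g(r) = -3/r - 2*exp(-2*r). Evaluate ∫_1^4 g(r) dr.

An antiderivative is F(r) = -3*log(r) + exp(-2*r).
Then F(4) - F(1) = (-6*log(2) + exp(-8)) - (exp(-2)) = -6*log(2) - exp(-2) + exp(-8).

-6*log(2) - exp(-2) + exp(-8)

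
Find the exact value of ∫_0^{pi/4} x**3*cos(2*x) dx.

Integrate by parts 3 times (u = x^3, dv = cos(2*x) dx).
An antiderivative is F(x) = x**3*sin(2*x)/2 + 3*x**2*cos(2*x)/4 - 3*x*sin(2*x)/4 - 3*cos(2*x)/8.
Then F(pi/4) - F(0) = (pi*(-24 + pi**2)/128) - (-3/8) = -3*pi/16 + pi**3/128 + 3/8.

-3*pi/16 + pi**3/128 + 3/8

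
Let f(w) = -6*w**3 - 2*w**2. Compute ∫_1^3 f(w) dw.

-412/3

By the power rule, an antiderivative is F(w) = -3*w**4/2 - 2*w**3/3.
Then F(3) - F(1) = (-279/2) - (-13/6) = -412/3.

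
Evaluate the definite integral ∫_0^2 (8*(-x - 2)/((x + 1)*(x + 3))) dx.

Factor the denominator: x**2 + 4*x + 3 = (x + 3)(x + 1).
Partial fractions: 8*(-x - 2)/((x + 1)*(x + 3)) = -4/(x + 3) - 4/(x + 1).
An antiderivative is F(x) = -4*log(x + 1) - 4*log(x + 3).
Then F(2) - F(0) = (-4*log(5) - 4*log(3)) - (-log(81)) = -4*log(5).

-4*log(5)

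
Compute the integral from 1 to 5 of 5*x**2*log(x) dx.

Integrate by parts once (u = ln x, dv = 5*x**2 dx).
An antiderivative is F(x) = 5*x**3*(3*log(x) - 1)/9.
Then F(5) - F(1) = (-625/9 + 625*log(5)/3) - (-5/9) = -620/9 + 625*log(5)/3.

-620/9 + 625*log(5)/3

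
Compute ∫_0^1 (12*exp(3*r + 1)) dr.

-4*exp(1)*(1 - exp(3))

Let u = 3*r + 1, so du = 3 dr. When r = 0, u = 1; when r = 1, u = 4.
The integral becomes 4·∫ exp(u) du from 1 to 4, with antiderivative 4*exp(u).
Back in r: F(r) = 4*exp(3*r + 1).
Then F(1) - F(0) = (4*exp(4)) - (4*exp(1)) = -4*exp(1)*(1 - exp(3)).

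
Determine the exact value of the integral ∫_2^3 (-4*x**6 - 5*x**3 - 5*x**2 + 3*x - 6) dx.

By the power rule, an antiderivative is F(x) = -4*x**7/7 - 5*x**4/4 - 5*x**3/3 + 3*x**2/2 - 6*x.
Then F(3) - F(2) = (-39213/28) - (-2362/21) = -108191/84.

-108191/84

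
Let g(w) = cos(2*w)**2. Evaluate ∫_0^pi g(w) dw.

Use the identity cos^2(2*w) = (1 + cos(4*w))/2.
An antiderivative is F(w) = w/2 + sin(4*w)/8.
Then F(pi) - F(0) = (pi/2) - (0) = pi/2.

pi/2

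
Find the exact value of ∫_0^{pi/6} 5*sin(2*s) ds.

An antiderivative is F(s) = -5*cos(2*s)/2.
Then F(pi/6) - F(0) = (-5/4) - (-5/2) = 5/4.

5/4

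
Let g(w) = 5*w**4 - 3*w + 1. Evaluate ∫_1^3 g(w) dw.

By the power rule, an antiderivative is F(w) = w**5 - 3*w**2/2 + w.
Then F(3) - F(1) = (465/2) - (1/2) = 232.

232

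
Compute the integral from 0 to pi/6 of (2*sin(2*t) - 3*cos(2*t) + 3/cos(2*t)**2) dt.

1/2 + 3*sqrt(3)/4

An antiderivative is F(t) = -3*sin(2*t)/2 - cos(2*t) + 3*tan(2*t)/2.
Then F(pi/6) - F(0) = (-1/2 + 3*sqrt(3)/4) - (-1) = 1/2 + 3*sqrt(3)/4.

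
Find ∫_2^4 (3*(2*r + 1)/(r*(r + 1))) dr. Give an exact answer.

Factor the denominator: r**2 + r = (r + 1)r.
Partial fractions: 3*(2*r + 1)/(r*(r + 1)) = 3/(r + 1) + 3/r.
An antiderivative is F(r) = 3*log(r) + 3*log(r + 1).
Then F(4) - F(2) = (6*log(2) + 3*log(5)) - (3*log(2) + 3*log(3)) = -3*log(3) + 3*log(2) + 3*log(5).

-3*log(3) + 3*log(2) + 3*log(5)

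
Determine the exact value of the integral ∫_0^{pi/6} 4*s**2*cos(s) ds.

Integrate by parts twice (u = s^2, dv = 4*cos(s) ds).
An antiderivative is F(s) = 4*s**2*sin(s) + 8*s*cos(s) - 8*sin(s).
Then F(pi/6) - F(0) = (-4 + pi**2/18 + 2*sqrt(3)*pi/3) - (0) = -4 + pi**2/18 + 2*sqrt(3)*pi/3.

-4 + pi**2/18 + 2*sqrt(3)*pi/3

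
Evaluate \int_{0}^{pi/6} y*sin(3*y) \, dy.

1/9

Integrate by parts once (u = y, dv = sin(3*y) dy).
An antiderivative is F(y) = -y*cos(3*y)/3 + sin(3*y)/9.
Then F(pi/6) - F(0) = (1/9) - (0) = 1/9.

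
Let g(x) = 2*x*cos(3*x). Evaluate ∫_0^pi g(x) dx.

Integrate by parts once (u = x, dv = 2*cos(3*x) dx).
An antiderivative is F(x) = 2*x*sin(3*x)/3 + 2*cos(3*x)/9.
Then F(pi) - F(0) = (-2/9) - (2/9) = -4/9.

-4/9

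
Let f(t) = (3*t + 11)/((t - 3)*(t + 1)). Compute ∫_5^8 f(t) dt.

Factor the denominator: t**2 - 2*t - 3 = (t + 1)(t - 3).
Partial fractions: (3*t + 11)/((t - 3)*(t + 1)) = -2/(t + 1) + 5/(t - 3).
An antiderivative is F(t) = 5*log(t - 3) - 2*log(t + 1).
Then F(8) - F(5) = (-4*log(3) + 5*log(5)) - (log(8/9)) = -2*log(3) - 3*log(2) + 5*log(5).

-2*log(3) - 3*log(2) + 5*log(5)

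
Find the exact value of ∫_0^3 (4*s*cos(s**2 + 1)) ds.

-2*sin(1) + 2*sin(10)

Let u = s**2 + 1, so du = 2*s ds. When s = 0, u = 1; when s = 3, u = 10.
The integral becomes 2·∫ cos(u) du from 1 to 10, with antiderivative 2*sin(u).
Back in s: F(s) = 2*sin(s**2 + 1).
Then F(3) - F(0) = (2*sin(10)) - (2*sin(1)) = -2*sin(1) + 2*sin(10).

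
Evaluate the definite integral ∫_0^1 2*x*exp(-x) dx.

Integrate by parts once (u = x, dv = 2*exp(-x) dx).
An antiderivative is F(x) = (-2*x - 2)*exp(-x).
Then F(1) - F(0) = (-4*exp(-1)) - (-2) = 2 - 4*exp(-1).

2 - 4*exp(-1)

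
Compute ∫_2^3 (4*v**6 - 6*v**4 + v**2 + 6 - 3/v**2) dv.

196393/210

By the power rule, an antiderivative is F(v) = 4*v**7/7 - 6*v**5/5 + v**3/3 + 6*v + 3/v.
Then F(3) - F(2) = (34514/35) - (10691/210) = 196393/210.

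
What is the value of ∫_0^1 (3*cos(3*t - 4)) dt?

-sin(1) + sin(4)

Let u = 3*t - 4, so du = 3 dt. When t = 0, u = -4; when t = 1, u = -1.
The integral becomes ∫ cos(u) du from -4 to -1, with antiderivative sin(u).
Back in t: F(t) = sin(3*t - 4).
Then F(1) - F(0) = (-sin(1)) - (-sin(4)) = -sin(1) + sin(4).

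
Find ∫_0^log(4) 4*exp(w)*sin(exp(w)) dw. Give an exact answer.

Let u = exp(w), so du = exp(w) dw. When w = 0, u = 1; when w = log(4), u = 4.
The integral becomes 4·∫ sin(u) du from 1 to 4, with antiderivative -4*cos(u).
Back in w: F(w) = -4*cos(exp(w)).
Then F(log(4)) - F(0) = (-4*cos(4)) - (-4*cos(1)) = 4*cos(1) - 4*cos(4).

4*cos(1) - 4*cos(4)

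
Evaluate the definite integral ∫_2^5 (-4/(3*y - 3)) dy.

An antiderivative is F(y) = -4*log(3*y - 3)/3.
Then F(5) - F(2) = (-4*log(12)/3) - (-4*log(3)/3) = -8*log(2)/3.

-8*log(2)/3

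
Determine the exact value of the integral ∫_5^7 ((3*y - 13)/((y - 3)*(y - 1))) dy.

-7*log(2) + 5*log(3)

Factor the denominator: y**2 - 4*y + 3 = (y - 1)(y - 3).
Partial fractions: (3*y - 13)/((y - 3)*(y - 1)) = 5/(y - 1) - 2/(y - 3).
An antiderivative is F(y) = -2*log(y - 3) + 5*log(y - 1).
Then F(7) - F(5) = (log(2) + 5*log(3)) - (8*log(2)) = -7*log(2) + 5*log(3).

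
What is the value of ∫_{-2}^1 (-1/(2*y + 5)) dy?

An antiderivative is F(y) = -log(2*y + 5)/2.
Then F(1) - F(-2) = (-log(7)/2) - (0) = -log(7)/2.

-log(7)/2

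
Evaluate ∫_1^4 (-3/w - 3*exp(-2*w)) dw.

An antiderivative is F(w) = -3*log(w) + 3*exp(-2*w)/2.
Then F(4) - F(1) = (-6*log(2) + 3*exp(-8)/2) - (3*exp(-2)/2) = -6*log(2) - 3*exp(-2)/2 + 3*exp(-8)/2.

-6*log(2) - 3*exp(-2)/2 + 3*exp(-8)/2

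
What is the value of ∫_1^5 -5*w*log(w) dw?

30 - 125*log(5)/2

Integrate by parts once (u = ln w, dv = -5*w dw).
An antiderivative is F(w) = -5*w**2*(2*log(w) - 1)/4.
Then F(5) - F(1) = (125/4 - 125*log(5)/2) - (5/4) = 30 - 125*log(5)/2.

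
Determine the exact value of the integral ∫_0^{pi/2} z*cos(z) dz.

Integrate by parts once (u = z, dv = cos(z) dz).
An antiderivative is F(z) = z*sin(z) + cos(z).
Then F(pi/2) - F(0) = (pi/2) - (1) = -1 + pi/2.

-1 + pi/2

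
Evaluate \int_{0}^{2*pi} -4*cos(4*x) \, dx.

An antiderivative is F(x) = -sin(4*x).
Then F(2*pi) - F(0) = (0) - (0) = 0.

0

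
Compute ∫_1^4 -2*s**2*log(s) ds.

Integrate by parts once (u = ln s, dv = -2*s**2 ds).
An antiderivative is F(s) = -2*s**3*(3*log(s) - 1)/9.
Then F(4) - F(1) = (128/9 - 256*log(2)/3) - (2/9) = 14 - 256*log(2)/3.

14 - 256*log(2)/3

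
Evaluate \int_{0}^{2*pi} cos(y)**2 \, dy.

Use the identity cos^2(y) = (1 + cos(2*y))/2.
An antiderivative is F(y) = y/2 + sin(2*y)/4.
Then F(2*pi) - F(0) = (pi) - (0) = pi.

pi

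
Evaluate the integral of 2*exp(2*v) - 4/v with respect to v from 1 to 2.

An antiderivative is F(v) = exp(2*v) - 4*log(v).
Then F(2) - F(1) = (-log(16) + exp(4)) - (exp(2)) = -exp(2) - log(16) + exp(4).

-exp(2) - log(16) + exp(4)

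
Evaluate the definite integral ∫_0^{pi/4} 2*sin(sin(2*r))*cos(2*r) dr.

1 - cos(1)

Let u = sin(2*r), so du = 2*cos(2*r) dr. When r = 0, u = 0; when r = pi/4, u = 1.
The integral becomes ∫ sin(u) du from 0 to 1, with antiderivative -cos(u).
Back in r: F(r) = -cos(sin(2*r)).
Then F(pi/4) - F(0) = (-cos(1)) - (-1) = 1 - cos(1).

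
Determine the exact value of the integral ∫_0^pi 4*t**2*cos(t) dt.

Integrate by parts twice (u = t^2, dv = 4*cos(t) dt).
An antiderivative is F(t) = 4*t**2*sin(t) + 8*t*cos(t) - 8*sin(t).
Then F(pi) - F(0) = (-8*pi) - (0) = -8*pi.

-8*pi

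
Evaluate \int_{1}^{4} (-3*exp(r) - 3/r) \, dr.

-3*exp(4) - 3*log(4) + 3*exp(1)

An antiderivative is F(r) = -3*exp(r) - 3*log(r).
Then F(4) - F(1) = (-3*exp(4) - 3*log(4)) - (-3*exp(1)) = -3*exp(4) - 3*log(4) + 3*exp(1).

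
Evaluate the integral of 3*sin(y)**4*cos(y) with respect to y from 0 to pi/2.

Let u = sin(y), so du = cos(y) dy. When y = 0, u = 0; when y = pi/2, u = 1.
The integral becomes 3·∫ u**4 du from 0 to 1, with antiderivative 3*u**5/5.
Back in y: F(y) = 3*sin(y)**5/5.
Then F(pi/2) - F(0) = (3/5) - (0) = 3/5.

3/5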